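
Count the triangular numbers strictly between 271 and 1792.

37

The n-th triangular number is n(n+1)/2.
Smallest index with value > 271: n = 23 (giving 276).
Largest index with value < 1792: n = 59 (giving 1770).
Indices 23 through 59: 37 terms.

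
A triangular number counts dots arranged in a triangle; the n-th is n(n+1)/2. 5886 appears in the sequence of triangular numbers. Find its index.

108

Set n(n+1)/2 = 5886, giving n² + n − 11772 = 0.
The discriminant is 1 + 8·5886 = 47089, and √47089 = 217.
So n = (-1 + 217) / 2 = 216/2 = 108.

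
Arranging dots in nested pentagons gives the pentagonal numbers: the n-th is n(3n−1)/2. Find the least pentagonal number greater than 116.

Solve n(3n−1)/2 > 116 for integer n.
The largest n with value ≤ 116 is 8 (since 92 ≤ 116 < 117), so the first above is n = 9, value 117.

117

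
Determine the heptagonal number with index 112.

The 112th heptagonal number is n(5n−3)/2 with n = 112.
112·(5·112 − 3)/2 = 112·557/2 = 31192.

31192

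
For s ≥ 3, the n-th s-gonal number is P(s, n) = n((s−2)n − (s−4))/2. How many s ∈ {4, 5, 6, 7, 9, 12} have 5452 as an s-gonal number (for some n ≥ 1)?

1

s = 4: P(4, 73) = 5329 and P(4, 74) = 5476; 5452 is not s-gonal.
s = 5: P(5, 60) = 5370 and P(5, 61) = 5551; 5452 is not s-gonal.
s = 6: P(6, 52) = 5356 and P(6, 53) = 5565; 5452 is not s-gonal.
s = 7: P(7, 47) = 5452. ✓
s = 9: P(9, 39) = 5226 and P(9, 40) = 5500; 5452 is not s-gonal.
s = 12: P(12, 33) = 5313 and P(12, 34) = 5644; 5452 is not s-gonal.
Hits: s ∈ {7} → 1.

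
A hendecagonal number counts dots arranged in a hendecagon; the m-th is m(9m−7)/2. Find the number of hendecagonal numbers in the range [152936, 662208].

The n-th hendecagonal number is n(9n−7)/2.
Smallest index with value ≥ 152936: n = 185 (giving 153365).
Largest index with value ≤ 662208: n = 384 (giving 662208).
Indices 185 through 384: 200 terms.

200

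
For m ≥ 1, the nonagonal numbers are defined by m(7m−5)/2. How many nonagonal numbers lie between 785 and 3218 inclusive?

15

The n-th nonagonal number is n(7n−5)/2.
Smallest index with value ≥ 785: n = 16 (giving 856).
Largest index with value ≤ 3218: n = 30 (giving 3075).
Indices 16 through 30: 15 terms.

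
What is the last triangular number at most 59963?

59685

Solve n(n+1)/2 ≤ 59963 for integer n.
n = 345 gives 59685 ≤ 59963, while n = 346 gives 60031 > 59963; so the answer is 59685.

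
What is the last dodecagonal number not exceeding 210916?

209305

Solve n(5n−4) ≤ 210916 for integer n.
n = 205 gives 209305 ≤ 210916, while n = 206 gives 211356 > 210916; so the answer is 209305.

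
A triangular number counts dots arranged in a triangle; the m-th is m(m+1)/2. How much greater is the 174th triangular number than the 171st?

174·175/2 = 15225 and 171·172/2 = 14706.
Difference: 15225 − 14706 = 519.

519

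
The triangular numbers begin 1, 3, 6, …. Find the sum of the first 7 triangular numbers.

Σ i(i+1)/2 = (Σi² + Σi) / 2 over i = 1..7.
Σi = 28 and Σi² = 140.
(1·140 + 1·28) / 2 = 168/2 = 84.

84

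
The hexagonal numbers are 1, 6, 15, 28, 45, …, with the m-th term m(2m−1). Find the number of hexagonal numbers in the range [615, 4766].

32

The n-th hexagonal number is n(2n−1).
Smallest index with value ≥ 615: n = 18 (giving 630).
Largest index with value ≤ 4766: n = 49 (giving 4753).
Indices 18 through 49: 32 terms.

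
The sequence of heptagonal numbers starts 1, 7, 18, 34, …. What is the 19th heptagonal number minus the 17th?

177

19·(5·19 − 3)/2 = 874 and 17·(5·17 − 3)/2 = 697.
Difference: 874 − 697 = 177.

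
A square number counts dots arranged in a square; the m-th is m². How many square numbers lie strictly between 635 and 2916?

The n-th square number is n².
Smallest index with value > 635: n = 26 (giving 676).
Largest index with value < 2916: n = 53 (giving 2809).
Indices 26 through 53: 28 terms.

28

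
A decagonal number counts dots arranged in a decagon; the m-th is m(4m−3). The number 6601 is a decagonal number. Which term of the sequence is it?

Set n(4n−3) = 6601, giving 4n² − 3n − 6601 = 0.
The discriminant is 9 + 16·6601 = 105625, and √105625 = 325.
So n = (3 + 325) / 8 = 328/8 = 41.

41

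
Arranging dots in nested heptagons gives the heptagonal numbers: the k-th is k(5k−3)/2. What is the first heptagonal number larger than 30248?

30636

Solve n(5n−3)/2 > 30248 for integer n.
The largest n with value ≤ 30248 is 110 (since 30085 ≤ 30248 < 30636), so the first above is n = 111, value 30636.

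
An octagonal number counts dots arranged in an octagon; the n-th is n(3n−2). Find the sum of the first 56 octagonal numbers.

177156

Σ i(3i−2) = 3Σi² − 2Σi over i = 1..56.
Σi = 1596 and Σi² = 60116.
3·60116 − 2·1596 = 177156.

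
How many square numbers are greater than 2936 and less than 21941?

94

The n-th square number is n².
Smallest index with value > 2936: n = 55 (giving 3025).
Largest index with value < 21941: n = 148 (giving 21904).
Indices 55 through 148: 94 terms.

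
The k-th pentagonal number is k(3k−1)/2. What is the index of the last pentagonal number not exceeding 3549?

48

Solve n(3n−1)/2 ≤ 3549 for integer n.
n = 48 gives 3432 ≤ 3549, while n = 49 gives 3577 > 3549; so the answer is index 48.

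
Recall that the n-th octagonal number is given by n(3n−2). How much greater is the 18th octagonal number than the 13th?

455

18·(3·18 − 2) = 936 and 13·(3·13 − 2) = 481.
Difference: 936 − 481 = 455.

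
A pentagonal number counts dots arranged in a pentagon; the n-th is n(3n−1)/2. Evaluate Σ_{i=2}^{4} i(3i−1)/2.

Σ i(3i−1)/2 = (3Σi² − Σi) / 2 over i = 2..4.
Σi = 10 − 1 = 9 and Σi² = 30 − 1 = 29.
(3·29 − 1·9) / 2 = 78/2 = 39.

39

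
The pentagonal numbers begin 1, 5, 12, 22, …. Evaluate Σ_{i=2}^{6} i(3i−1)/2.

Σ i(3i−1)/2 = (3Σi² − Σi) / 2 over i = 2..6.
Σi = 21 − 1 = 20 and Σi² = 91 − 1 = 90.
(3·90 − 1·20) / 2 = 250/2 = 125.

125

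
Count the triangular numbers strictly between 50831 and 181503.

The n-th triangular number is n(n+1)/2.
Smallest index with value > 50831: n = 319 (giving 51040).
Largest index with value < 181503: n = 601 (giving 180901).
Indices 319 through 601: 283 terms.

283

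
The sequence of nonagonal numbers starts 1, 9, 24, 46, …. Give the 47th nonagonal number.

The 47th nonagonal number is n(7n−5)/2 with n = 47.
47·(7·47 − 5)/2 = 47·324/2 = 47·162 = 7614.

7614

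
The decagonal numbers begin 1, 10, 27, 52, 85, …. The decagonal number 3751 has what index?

Set n(4n−3) = 3751, giving 4n² − 3n − 3751 = 0.
So n = (3 + 245) / 8 = 248/8 = 31.
Check: 31·(4·31 − 3) = 3751. ✓

31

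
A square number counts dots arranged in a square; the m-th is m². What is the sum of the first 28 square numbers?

Σ_{i=1}^{28} i² = 28·29·57/6 = 7714.

7714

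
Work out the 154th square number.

23716

The 154th square number is n² with n = 154.
154² = 23716.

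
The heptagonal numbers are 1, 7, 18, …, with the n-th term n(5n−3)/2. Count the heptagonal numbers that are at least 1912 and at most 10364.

The n-th heptagonal number is n(5n−3)/2.
Smallest index with value ≥ 1912: n = 28 (giving 1918).
Largest index with value ≤ 10364: n = 64 (giving 10144).
Indices 28 through 64: 37 terms.

37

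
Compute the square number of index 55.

The 55th square number is n² with n = 55.
55² = 3025.

3025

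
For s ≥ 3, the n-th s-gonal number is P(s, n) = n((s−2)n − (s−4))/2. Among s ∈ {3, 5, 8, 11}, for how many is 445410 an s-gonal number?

1

s = 3: P(3, 943) = 445096 and P(3, 944) = 446040; 445410 is not s-gonal.
s = 5: P(5, 545) = 445265 and P(5, 546) = 446901; 445410 is not s-gonal.
s = 8: P(8, 385) = 443905 and P(8, 386) = 446216; 445410 is not s-gonal.
s = 11: P(11, 315) = 445410. ✓
Hits: s ∈ {11} → 1.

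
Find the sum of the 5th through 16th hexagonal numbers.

2806

Σ i(2i−1) = 2Σi² − Σi over i = 5..16.
Σi = 136 − 10 = 126 and Σi² = 1496 − 30 = 1466.
2·1466 − 1·126 = 2806.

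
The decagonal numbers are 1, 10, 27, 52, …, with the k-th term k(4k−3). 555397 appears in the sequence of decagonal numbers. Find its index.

Set n(4n−3) = 555397, giving 4n² − 3n − 555397 = 0.
The discriminant is 9 + 16·555397 = 8886361, and √8886361 = 2981.
So n = (3 + 2981) / 8 = 2984/8 = 373.
Check: 373·(4·373 − 3) = 555397. ✓

373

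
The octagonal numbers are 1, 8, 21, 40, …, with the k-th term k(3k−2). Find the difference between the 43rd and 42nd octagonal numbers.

Consecutive octagonal numbers differ by 6n − 5: here 6·43 − 5 = 253.

253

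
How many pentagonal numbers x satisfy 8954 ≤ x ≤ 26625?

The n-th pentagonal number is n(3n−1)/2.
Smallest index with value ≥ 8954: n = 78 (giving 9087).
Largest index with value ≤ 26625: n = 133 (giving 26467).
Indices 78 through 133: 56 terms.

56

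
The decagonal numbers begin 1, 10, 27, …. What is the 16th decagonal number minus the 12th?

16·(4·16 − 3) = 976 and 12·(4·12 − 3) = 540.
Difference: 976 − 540 = 436.

436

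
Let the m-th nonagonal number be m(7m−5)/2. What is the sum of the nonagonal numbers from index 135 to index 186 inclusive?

Σ i(7i−5)/2 = (7Σi² − 5Σi) / 2 over i = 135..186.
Σi = 17391 − 9045 = 8346 and Σi² = 2162281 − 811035 = 1351246.
(7·1351246 − 5·8346) / 2 = 9416992/2 = 4708496.

4708496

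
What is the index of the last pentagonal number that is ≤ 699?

Solve n(3n−1)/2 ≤ 699 for integer n.
n = 21 gives 651 ≤ 699, while n = 22 gives 715 > 699; so the answer is index 21.

21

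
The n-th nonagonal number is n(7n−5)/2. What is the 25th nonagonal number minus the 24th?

169

Consecutive nonagonal numbers differ by 7n − 6: here 7·25 − 6 = 169.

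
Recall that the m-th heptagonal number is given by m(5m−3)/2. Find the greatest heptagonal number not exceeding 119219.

Solve n(5n−3)/2 ≤ 119219 for integer n.
n = 218 gives 118483 ≤ 119219, while n = 219 gives 119574 > 119219; so the answer is 118483.

118483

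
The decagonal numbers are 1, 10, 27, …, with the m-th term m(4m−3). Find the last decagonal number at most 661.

637

Solve n(4n−3) ≤ 661 for integer n.
n = 13 gives 637 ≤ 661, while n = 14 gives 742 > 661; so the answer is 637.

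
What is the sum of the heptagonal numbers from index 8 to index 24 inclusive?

11492

Σ i(5i−3)/2 = (5Σi² − 3Σi) / 2 over i = 8..24.
Σi = 300 − 28 = 272 and Σi² = 4900 − 140 = 4760.
(5·4760 − 3·272) / 2 = 22984/2 = 11492.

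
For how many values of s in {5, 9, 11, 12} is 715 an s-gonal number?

s = 5: P(5, 22) = 715. ✓
s = 9: P(9, 14) = 651 and P(9, 15) = 750; 715 is not s-gonal.
s = 11: P(11, 13) = 715. ✓
s = 12: P(12, 12) = 672 and P(12, 13) = 793; 715 is not s-gonal.
Hits: s ∈ {5, 11} → 2.

2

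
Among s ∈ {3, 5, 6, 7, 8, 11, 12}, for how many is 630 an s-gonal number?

s = 3: P(3, 35) = 630. ✓
s = 5: P(5, 20) = 590 and P(5, 21) = 651; 630 is not s-gonal.
s = 6: P(6, 18) = 630. ✓
s = 7: P(7, 16) = 616 and P(7, 17) = 697; 630 is not s-gonal.
s = 8: P(8, 14) = 560 and P(8, 15) = 645; 630 is not s-gonal.
s = 11: P(11, 12) = 606 and P(11, 13) = 715; 630 is not s-gonal.
s = 12: P(12, 11) = 561 and P(12, 12) = 672; 630 is not s-gonal.
Hits: s ∈ {3, 6} → 2.

2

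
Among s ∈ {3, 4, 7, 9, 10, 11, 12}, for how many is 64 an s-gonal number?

2

s = 3: P(3, 10) = 55 and P(3, 11) = 66; 64 is not s-gonal.
s = 4: P(4, 8) = 64. ✓
s = 7: P(7, 5) = 55 and P(7, 6) = 81; 64 is not s-gonal.
s = 9: P(9, 4) = 46 and P(9, 5) = 75; 64 is not s-gonal.
s = 10: P(10, 4) = 52 and P(10, 5) = 85; 64 is not s-gonal.
s = 11: P(11, 4) = 58 and P(11, 5) = 95; 64 is not s-gonal.
s = 12: P(12, 4) = 64. ✓
Hits: s ∈ {4, 12} → 2.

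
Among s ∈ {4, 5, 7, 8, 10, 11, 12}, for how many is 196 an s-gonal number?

2

s = 4: P(4, 14) = 196. ✓
s = 5: P(5, 11) = 176 and P(5, 12) = 210; 196 is not s-gonal.
s = 7: P(7, 9) = 189 and P(7, 10) = 235; 196 is not s-gonal.
s = 8: P(8, 8) = 176 and P(8, 9) = 225; 196 is not s-gonal.
s = 10: P(10, 7) = 175 and P(10, 8) = 232; 196 is not s-gonal.
s = 11: P(11, 7) = 196. ✓
s = 12: P(12, 6) = 156 and P(12, 7) = 217; 196 is not s-gonal.
Hits: s ∈ {4, 11} → 2.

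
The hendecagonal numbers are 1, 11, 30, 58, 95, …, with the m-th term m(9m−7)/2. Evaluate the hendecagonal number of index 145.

94105

145·(9·145 − 7)/2 = 145·1298/2 = 145·649 = 94105.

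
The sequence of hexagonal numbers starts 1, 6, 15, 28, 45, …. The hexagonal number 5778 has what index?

Set n(2n−1) = 5778, giving 2n² − n − 5778 = 0.
So n = (1 + 215) / 4 = 216/4 = 54.
Check: 54·(2·54 − 1) = 5778. ✓

54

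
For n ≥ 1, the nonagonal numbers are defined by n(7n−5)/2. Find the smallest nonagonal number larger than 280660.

281586

Solve n(7n−5)/2 > 280660 for integer n.
The largest n with value ≤ 280660 is 283 (since 279604 ≤ 280660 < 281586), so the first above is n = 284, value 281586.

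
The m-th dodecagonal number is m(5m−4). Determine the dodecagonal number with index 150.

150·(5·150 − 4) = 150·746 = 111900.

111900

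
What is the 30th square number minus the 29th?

59

n² − (n−1)² = 2n − 1, so 30² − 29² = 2·30 − 1 = 59.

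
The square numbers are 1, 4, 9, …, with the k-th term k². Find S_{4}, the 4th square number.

The 4th square number is n² with n = 4.
4² = 16.

16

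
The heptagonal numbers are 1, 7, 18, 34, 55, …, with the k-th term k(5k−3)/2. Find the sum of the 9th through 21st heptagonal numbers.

7475

Σ i(5i−3)/2 = (5Σi² − 3Σi) / 2 over i = 9..21.
Σi = 231 − 36 = 195 and Σi² = 3311 − 204 = 3107.
(5·3107 − 3·195) / 2 = 14950/2 = 7475.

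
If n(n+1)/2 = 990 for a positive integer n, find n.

44

Set n(n+1)/2 = 990, giving n² + n − 1980 = 0.
The discriminant is 1 + 8·990 = 7921, and √7921 = 89.
So n = (-1 + 89) / 2 = 88/2 = 44.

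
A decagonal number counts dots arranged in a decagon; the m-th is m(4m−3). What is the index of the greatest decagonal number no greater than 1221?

Solve n(4n−3) ≤ 1221 for integer n.
n = 17 gives 1105 ≤ 1221, while n = 18 gives 1242 > 1221; so the answer is index 17.

17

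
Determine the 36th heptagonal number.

3186

36·(5·36 − 3)/2 = 36·177/2 = 3186.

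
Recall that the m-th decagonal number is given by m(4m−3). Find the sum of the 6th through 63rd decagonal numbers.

335153

Σ i(4i−3) = 4Σi² − 3Σi over i = 6..63.
Σi = 2016 − 15 = 2001 and Σi² = 85344 − 55 = 85289.
4·85289 − 3·2001 = 335153.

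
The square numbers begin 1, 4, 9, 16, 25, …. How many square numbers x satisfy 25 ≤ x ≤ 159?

The n-th square number is n².
Smallest index with value ≥ 25: n = 5 (giving 25).
Largest index with value ≤ 159: n = 12 (giving 144).
Indices 5 through 12: 8 terms.

8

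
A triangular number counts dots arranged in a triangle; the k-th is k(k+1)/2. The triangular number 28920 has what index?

240

Set n(n+1)/2 = 28920, giving n² + n − 57840 = 0.
The discriminant is 1 + 8·28920 = 231361, and √231361 = 481.
So n = (-1 + 481) / 2 = 480/2 = 240.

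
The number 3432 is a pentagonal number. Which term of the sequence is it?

Set n(3n−1)/2 = 3432, giving 3n² − n − 6864 = 0.
The discriminant is 1 + 24·3432 = 82369, and √82369 = 287.
So n = (1 + 287) / 6 = 288/6 = 48.
Check: 48·(3·48 − 1)/2 = 3432. ✓

48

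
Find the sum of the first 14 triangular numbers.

560

Σ i(i+1)/2 = (Σi² + Σi) / 2 over i = 1..14.
Σi = 105 and Σi² = 1015.
(1·1015 + 1·105) / 2 = 1120/2 = 560.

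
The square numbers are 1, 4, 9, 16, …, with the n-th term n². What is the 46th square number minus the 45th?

n² − (n−1)² = 2n − 1, so 46² − 45² = 2·46 − 1 = 91.

91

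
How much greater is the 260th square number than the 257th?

1551

260² = 67600 and 257² = 66049.
Difference: 67600 − 66049 = 1551.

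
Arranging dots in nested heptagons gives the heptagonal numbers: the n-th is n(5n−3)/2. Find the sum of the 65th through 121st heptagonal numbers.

Σ i(5i−3)/2 = (5Σi² − 3Σi) / 2 over i = 65..121.
Σi = 7381 − 2080 = 5301 and Σi² = 597861 − 89440 = 508421.
(5·508421 − 3·5301) / 2 = 2526202/2 = 1263101.

1263101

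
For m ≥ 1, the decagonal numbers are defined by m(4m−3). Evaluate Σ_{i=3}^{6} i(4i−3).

290

Σ i(4i−3) = 4Σi² − 3Σi over i = 3..6.
Σi = 21 − 3 = 18 and Σi² = 91 − 5 = 86.
4·86 − 3·18 = 290.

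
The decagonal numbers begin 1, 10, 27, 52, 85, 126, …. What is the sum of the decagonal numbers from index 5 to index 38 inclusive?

73763

Σ i(4i−3) = 4Σi² − 3Σi over i = 5..38.
Σi = 741 − 10 = 731 and Σi² = 19019 − 30 = 18989.
4·18989 − 3·731 = 73763.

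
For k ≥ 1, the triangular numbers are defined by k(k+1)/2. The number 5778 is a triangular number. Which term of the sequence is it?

107

Set n(n+1)/2 = 5778, giving n² + n − 11556 = 0.
So n = (-1 + 215) / 2 = 214/2 = 107.
Check: 107·108/2 = 5778. ✓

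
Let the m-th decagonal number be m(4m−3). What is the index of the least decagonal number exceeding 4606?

35

Solve n(4n−3) > 4606 for integer n.
The largest n with value ≤ 4606 is 34 (since 4522 ≤ 4606 < 4795), so the first above is n = 35, value 4795.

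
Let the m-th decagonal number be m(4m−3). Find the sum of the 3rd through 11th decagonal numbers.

Σ i(4i−3) = 4Σi² − 3Σi over i = 3..11.
Σi = 66 − 3 = 63 and Σi² = 506 − 5 = 501.
4·501 − 3·63 = 1815.

1815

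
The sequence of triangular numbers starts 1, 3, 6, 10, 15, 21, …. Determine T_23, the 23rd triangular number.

The 23rd triangular number is n(n+1)/2 with n = 23.
23·24/2 = 552/2 = 276.

276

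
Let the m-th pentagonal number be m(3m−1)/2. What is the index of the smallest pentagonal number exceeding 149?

Solve n(3n−1)/2 > 149 for integer n.
The largest n with value ≤ 149 is 10 (since 145 ≤ 149 < 176), so the first above is n = 11, value 176.

11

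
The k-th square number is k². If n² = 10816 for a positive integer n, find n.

104

We need n² = 10816, so n = √10816 = 104.
Check: 104² = 10816. ✓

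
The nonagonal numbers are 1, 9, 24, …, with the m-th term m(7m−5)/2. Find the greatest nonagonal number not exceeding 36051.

35451

Solve n(7n−5)/2 ≤ 36051 for integer n.
n = 101 gives 35451 ≤ 36051, while n = 102 gives 36159 > 36051; so the answer is 35451.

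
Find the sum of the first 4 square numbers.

30

Σ_{i=1}^{4} i² = 4·5·9/6 = 30.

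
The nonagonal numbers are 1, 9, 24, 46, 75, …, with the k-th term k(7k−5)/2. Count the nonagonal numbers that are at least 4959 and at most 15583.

The n-th nonagonal number is n(7n−5)/2.
Smallest index with value ≥ 4959: n = 38 (giving 4959).
Largest index with value ≤ 15583: n = 67 (giving 15544).
Indices 38 through 67: 30 terms.

30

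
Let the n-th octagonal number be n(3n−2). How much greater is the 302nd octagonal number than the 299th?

302·(3·302 − 2) = 273008 and 299·(3·299 − 2) = 267605.
Difference: 273008 − 267605 = 5403.

5403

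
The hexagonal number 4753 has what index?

49

Set n(2n−1) = 4753, giving 2n² − n − 4753 = 0.
The discriminant is 1 + 8·4753 = 38025, and √38025 = 195.
So n = (1 + 195) / 4 = 196/4 = 49.
Check: 49·(2·49 − 1) = 4753. ✓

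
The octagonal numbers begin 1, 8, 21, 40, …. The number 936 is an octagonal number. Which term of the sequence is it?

18

Set n(3n−2) = 936, giving 3n² − 2n − 936 = 0.
The discriminant is 4 + 12·936 = 11236, and √11236 = 106.
So n = (2 + 106) / 6 = 108/6 = 18.
Check: 18·(3·18 − 2) = 936. ✓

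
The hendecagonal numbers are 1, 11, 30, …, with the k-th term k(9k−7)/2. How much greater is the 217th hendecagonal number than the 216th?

Consecutive hendecagonal numbers differ by 9n − 8: here 9·217 − 8 = 1945.

1945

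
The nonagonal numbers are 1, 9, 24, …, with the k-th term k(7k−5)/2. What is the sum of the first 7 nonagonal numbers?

420

Σ i(7i−5)/2 = (7Σi² − 5Σi) / 2 over i = 1..7.
Σi = 28 and Σi² = 140.
(7·140 − 5·28) / 2 = 840/2 = 420.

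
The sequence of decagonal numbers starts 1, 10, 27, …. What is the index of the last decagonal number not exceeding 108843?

165

Solve n(4n−3) ≤ 108843 for integer n.
n = 165 gives 108405 ≤ 108843, while n = 166 gives 109726 > 108843; so the answer is index 165.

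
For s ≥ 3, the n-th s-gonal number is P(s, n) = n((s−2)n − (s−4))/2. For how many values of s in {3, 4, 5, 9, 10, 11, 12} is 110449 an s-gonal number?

s = 3: P(3, 469) = 110215 and P(3, 470) = 110685; 110449 is not s-gonal.
s = 4: P(4, 332) = 110224 and P(4, 333) = 110889; 110449 is not s-gonal.
s = 5: P(5, 271) = 110026 and P(5, 272) = 110840; 110449 is not s-gonal.
s = 9: P(9, 178) = 110449. ✓
s = 10: P(10, 166) = 109726 and P(10, 167) = 111055; 110449 is not s-gonal.
s = 11: P(11, 157) = 110371 and P(11, 158) = 111785; 110449 is not s-gonal.
s = 12: P(12, 149) = 110409 and P(12, 150) = 111900; 110449 is not s-gonal.
Hits: s ∈ {9} → 1.

1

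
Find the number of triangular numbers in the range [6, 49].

7

The n-th triangular number is n(n+1)/2.
Smallest index with value ≥ 6: n = 3 (giving 6).
Largest index with value ≤ 49: n = 9 (giving 45).
Indices 3 through 9: 7 terms.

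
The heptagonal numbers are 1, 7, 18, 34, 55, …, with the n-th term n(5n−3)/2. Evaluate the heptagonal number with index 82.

16687

The 82nd heptagonal number is n(5n−3)/2 with n = 82.
82·(5·82 − 3)/2 = 82·407/2 = 16687.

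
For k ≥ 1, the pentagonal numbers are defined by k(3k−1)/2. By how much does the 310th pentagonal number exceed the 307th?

310·(3·310 − 1)/2 = 143995 and 307·(3·307 − 1)/2 = 141220.
Difference: 143995 − 141220 = 2775.

2775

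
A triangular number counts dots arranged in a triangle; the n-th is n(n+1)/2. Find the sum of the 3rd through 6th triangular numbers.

52

Σ i(i+1)/2 = (Σi² + Σi) / 2 over i = 3..6.
Σi = 21 − 3 = 18 and Σi² = 91 − 5 = 86.
(1·86 + 1·18) / 2 = 104/2 = 52.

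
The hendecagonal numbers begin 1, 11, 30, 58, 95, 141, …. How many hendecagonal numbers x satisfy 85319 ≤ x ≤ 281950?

112

The n-th hendecagonal number is n(9n−7)/2.
Smallest index with value ≥ 85319: n = 139 (giving 86458).
Largest index with value ≤ 281950: n = 250 (giving 280375).
Indices 139 through 250: 112 terms.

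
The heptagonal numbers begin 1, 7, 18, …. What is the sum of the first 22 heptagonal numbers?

Σ i(5i−3)/2 = (5Σi² − 3Σi) / 2 over i = 1..22.
Σi = 253 and Σi² = 3795.
(5·3795 − 3·253) / 2 = 18216/2 = 9108.

9108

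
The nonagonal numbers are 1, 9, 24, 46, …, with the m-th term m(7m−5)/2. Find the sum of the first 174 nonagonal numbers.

Σ i(7i−5)/2 = (7Σi² − 5Σi) / 2 over i = 1..174.
Σi = 15225 and Σi² = 1771175.
(7·1771175 − 5·15225) / 2 = 12322100/2 = 6161050.

6161050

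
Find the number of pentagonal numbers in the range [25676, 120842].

The n-th pentagonal number is n(3n−1)/2.
Smallest index with value ≥ 25676: n = 131 (giving 25676).
Largest index with value ≤ 120842: n = 284 (giving 120842).
Indices 131 through 284: 154 terms.

154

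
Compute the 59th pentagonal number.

5192

The 59th pentagonal number is n(3n−1)/2 with n = 59.
59·(3·59 − 1)/2 = 59·176/2 = 59·88 = 5192.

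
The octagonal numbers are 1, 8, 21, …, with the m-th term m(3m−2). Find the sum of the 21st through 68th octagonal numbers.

308520

Σ i(3i−2) = 3Σi² − 2Σi over i = 21..68.
Σi = 2346 − 210 = 2136 and Σi² = 107134 − 2870 = 104264.
3·104264 − 2·2136 = 308520.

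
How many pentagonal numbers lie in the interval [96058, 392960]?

259

The n-th pentagonal number is n(3n−1)/2.
Smallest index with value ≥ 96058: n = 254 (giving 96647).
Largest index with value ≤ 392960: n = 512 (giving 392960).
Indices 254 through 512: 259 terms.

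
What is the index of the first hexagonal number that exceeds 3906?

45

Solve n(2n−1) > 3906 for integer n.
The largest n with value ≤ 3906 is 44 (since 3828 ≤ 3906 < 4005), so the first above is n = 45, value 4005.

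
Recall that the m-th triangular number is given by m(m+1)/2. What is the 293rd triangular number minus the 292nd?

293

Consecutive triangular numbers differ by n: T_{293} − T_{292} = 293.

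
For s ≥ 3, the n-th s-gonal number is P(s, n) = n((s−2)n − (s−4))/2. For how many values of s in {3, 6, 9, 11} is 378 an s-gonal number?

2

s = 3: P(3, 27) = 378. ✓
s = 6: P(6, 14) = 378. ✓
s = 9: P(9, 10) = 325 and P(9, 11) = 396; 378 is not s-gonal.
s = 11: P(11, 9) = 333 and P(11, 10) = 415; 378 is not s-gonal.
Hits: s ∈ {3, 6} → 2.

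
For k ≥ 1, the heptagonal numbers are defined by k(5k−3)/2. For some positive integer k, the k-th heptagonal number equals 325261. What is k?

Set n(5n−3)/2 = 325261, giving 5n² − 3n − 650522 = 0.
The discriminant is 9 + 40·325261 = 13010449, and √13010449 = 3607.
So n = (3 + 3607) / 10 = 3610/10 = 361.

361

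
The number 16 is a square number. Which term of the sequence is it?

4

We need n² = 16, so n = √16 = 4.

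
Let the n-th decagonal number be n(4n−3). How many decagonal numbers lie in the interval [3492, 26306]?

52

The n-th decagonal number is n(4n−3).
Smallest index with value ≥ 3492: n = 30 (giving 3510).
Largest index with value ≤ 26306: n = 81 (giving 26001).
Indices 30 through 81: 52 terms.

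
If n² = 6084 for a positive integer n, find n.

78

We need n² = 6084, so n = √6084 = 78.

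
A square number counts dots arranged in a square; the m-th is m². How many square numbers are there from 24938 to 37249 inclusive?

The n-th square number is n².
Smallest index with value ≥ 24938: n = 158 (giving 24964).
Largest index with value ≤ 37249: n = 193 (giving 37249).
Indices 158 through 193: 36 terms.

36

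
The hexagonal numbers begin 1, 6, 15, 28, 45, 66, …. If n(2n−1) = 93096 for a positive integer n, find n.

Set n(2n−1) = 93096, giving 2n² − n − 93096 = 0.
The discriminant is 1 + 8·93096 = 744769, and √744769 = 863.
So n = (1 + 863) / 4 = 864/4 = 216.

216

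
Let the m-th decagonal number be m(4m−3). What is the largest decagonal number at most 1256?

Solve n(4n−3) ≤ 1256 for integer n.
n = 18 gives 1242 ≤ 1256, while n = 19 gives 1387 > 1256; so the answer is 1242.

1242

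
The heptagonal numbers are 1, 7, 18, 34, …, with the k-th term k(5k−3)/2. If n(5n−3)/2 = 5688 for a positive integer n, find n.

Set n(5n−3)/2 = 5688, giving 5n² − 3n − 11376 = 0.
So n = (3 + 477) / 10 = 480/10 = 48.

48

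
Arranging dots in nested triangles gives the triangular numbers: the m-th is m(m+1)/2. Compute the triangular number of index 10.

55

The 10th triangular number is n(n+1)/2 with n = 10.
10·11/2 = 110/2 = 55.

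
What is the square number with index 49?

The 49th square number is n² with n = 49.
49² = 2401.

2401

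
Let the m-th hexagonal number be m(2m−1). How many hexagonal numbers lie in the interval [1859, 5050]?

The n-th hexagonal number is n(2n−1).
Smallest index with value ≥ 1859: n = 31 (giving 1891).
Largest index with value ≤ 5050: n = 50 (giving 4950).
Indices 31 through 50: 20 terms.

20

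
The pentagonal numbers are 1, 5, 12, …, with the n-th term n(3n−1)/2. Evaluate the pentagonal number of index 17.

425

The 17th pentagonal number is n(3n−1)/2 with n = 17.
17·(3·17 − 1)/2 = 17·50/2 = 17·25 = 425.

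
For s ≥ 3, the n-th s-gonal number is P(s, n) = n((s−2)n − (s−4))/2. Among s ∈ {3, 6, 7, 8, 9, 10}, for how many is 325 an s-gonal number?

3

s = 3: P(3, 25) = 325. ✓
s = 6: P(6, 13) = 325. ✓
s = 7: P(7, 11) = 286 and P(7, 12) = 342; 325 is not s-gonal.
s = 8: P(8, 10) = 280 and P(8, 11) = 341; 325 is not s-gonal.
s = 9: P(9, 10) = 325. ✓
s = 10: P(10, 9) = 297 and P(10, 10) = 370; 325 is not s-gonal.
Hits: s ∈ {3, 6, 9} → 3.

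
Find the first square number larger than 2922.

3025

Solve n² > 2922 for integer n.
The largest n with value ≤ 2922 is 54 (since 2916 ≤ 2922 < 3025), so the first above is n = 55, value 3025.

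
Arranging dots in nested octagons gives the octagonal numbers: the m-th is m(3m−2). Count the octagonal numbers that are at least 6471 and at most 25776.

The n-th octagonal number is n(3n−2).
Smallest index with value ≥ 6471: n = 47 (giving 6533).
Largest index with value ≤ 25776: n = 93 (giving 25761).
Indices 47 through 93: 47 terms.

47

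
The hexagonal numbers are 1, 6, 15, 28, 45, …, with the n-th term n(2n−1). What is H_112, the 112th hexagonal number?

112·(2·112 − 1) = 112·223 = 24976.

24976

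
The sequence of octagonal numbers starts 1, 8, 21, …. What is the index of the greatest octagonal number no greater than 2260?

27

Solve n(3n−2) ≤ 2260 for integer n.
n = 27 gives 2133 ≤ 2260, while n = 28 gives 2296 > 2260; so the answer is index 27.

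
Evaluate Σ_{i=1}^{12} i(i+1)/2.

Σ i(i+1)/2 = (Σi² + Σi) / 2 over i = 1..12.
Σi = 78 and Σi² = 650.
(1·650 + 1·78) / 2 = 728/2 = 364.

364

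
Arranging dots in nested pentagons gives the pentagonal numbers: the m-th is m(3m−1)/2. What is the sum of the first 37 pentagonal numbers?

26011

Σ i(3i−1)/2 = (3Σi² − Σi) / 2 over i = 1..37.
Σi = 703 and Σi² = 17575.
(3·17575 − 1·703) / 2 = 52022/2 = 26011.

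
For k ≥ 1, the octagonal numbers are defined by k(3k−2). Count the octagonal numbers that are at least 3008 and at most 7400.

19

The n-th octagonal number is n(3n−2).
Smallest index with value ≥ 3008: n = 32 (giving 3008).
Largest index with value ≤ 7400: n = 50 (giving 7400).
Indices 32 through 50: 19 terms.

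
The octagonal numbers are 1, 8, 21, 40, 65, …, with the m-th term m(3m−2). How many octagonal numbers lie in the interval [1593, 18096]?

The n-th octagonal number is n(3n−2).
Smallest index with value ≥ 1593: n = 24 (giving 1680).
Largest index with value ≤ 18096: n = 78 (giving 18096).
Indices 24 through 78: 55 terms.

55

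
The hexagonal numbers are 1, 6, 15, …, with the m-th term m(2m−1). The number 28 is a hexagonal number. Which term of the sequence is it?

Set n(2n−1) = 28, giving 2n² − n − 28 = 0.
The discriminant is 1 + 8·28 = 225, and √225 = 15.
So n = (1 + 15) / 4 = 16/4 = 4.

4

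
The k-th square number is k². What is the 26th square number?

The 26th square number is n² with n = 26.
26² = 676.

676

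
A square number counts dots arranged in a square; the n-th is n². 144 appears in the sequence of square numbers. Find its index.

We need n² = 144, so n = √144 = 12.

12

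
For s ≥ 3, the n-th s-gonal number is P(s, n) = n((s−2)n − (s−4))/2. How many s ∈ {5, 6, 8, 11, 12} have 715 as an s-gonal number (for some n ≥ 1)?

s = 5: P(5, 22) = 715. ✓
s = 6: P(6, 19) = 703 and P(6, 20) = 780; 715 is not s-gonal.
s = 8: P(8, 15) = 645 and P(8, 16) = 736; 715 is not s-gonal.
s = 11: P(11, 13) = 715. ✓
s = 12: P(12, 12) = 672 and P(12, 13) = 793; 715 is not s-gonal.
Hits: s ∈ {5, 11} → 2.

2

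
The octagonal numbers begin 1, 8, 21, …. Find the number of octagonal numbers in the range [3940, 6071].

The n-th octagonal number is n(3n−2).
Smallest index with value ≥ 3940: n = 37 (giving 4033).
Largest index with value ≤ 6071: n = 45 (giving 5985).
Indices 37 through 45: 9 terms.

9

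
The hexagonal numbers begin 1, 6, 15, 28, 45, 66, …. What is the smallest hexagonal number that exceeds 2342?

2415

Solve n(2n−1) > 2342 for integer n.
The largest n with value ≤ 2342 is 34 (since 2278 ≤ 2342 < 2415), so the first above is n = 35, value 2415.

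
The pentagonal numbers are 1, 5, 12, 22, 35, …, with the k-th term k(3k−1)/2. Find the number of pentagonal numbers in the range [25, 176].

7

The n-th pentagonal number is n(3n−1)/2.
Smallest index with value ≥ 25: n = 5 (giving 35).
Largest index with value ≤ 176: n = 11 (giving 176).
Indices 5 through 11: 7 terms.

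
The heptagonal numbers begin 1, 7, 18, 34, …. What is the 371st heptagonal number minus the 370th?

1851

Consecutive heptagonal numbers differ by 5n − 4: here 5·371 − 4 = 1851.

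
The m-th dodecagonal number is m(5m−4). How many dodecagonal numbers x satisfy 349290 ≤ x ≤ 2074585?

The n-th dodecagonal number is n(5n−4).
Smallest index with value ≥ 349290: n = 265 (giving 350065).
Largest index with value ≤ 2074585: n = 644 (giving 2071104).
Indices 265 through 644: 380 terms.

380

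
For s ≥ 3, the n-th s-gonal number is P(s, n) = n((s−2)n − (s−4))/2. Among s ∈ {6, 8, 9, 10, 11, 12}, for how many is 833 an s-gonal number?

2

s = 6: P(6, 20) = 780 and P(6, 21) = 861; 833 is not s-gonal.
s = 8: P(8, 17) = 833. ✓
s = 9: P(9, 15) = 750 and P(9, 16) = 856; 833 is not s-gonal.
s = 10: P(10, 14) = 742 and P(10, 15) = 855; 833 is not s-gonal.
s = 11: P(11, 14) = 833. ✓
s = 12: P(12, 13) = 793 and P(12, 14) = 924; 833 is not s-gonal.
Hits: s ∈ {8, 11} → 2.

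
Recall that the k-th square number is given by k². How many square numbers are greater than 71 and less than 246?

7

The n-th square number is n².
Smallest index with value > 71: n = 9 (giving 81).
Largest index with value < 246: n = 15 (giving 225).
Indices 9 through 15: 7 terms.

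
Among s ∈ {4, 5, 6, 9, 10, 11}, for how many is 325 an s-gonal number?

2

s = 4: P(4, 18) = 324 and P(4, 19) = 361; 325 is not s-gonal.
s = 5: P(5, 14) = 287 and P(5, 15) = 330; 325 is not s-gonal.
s = 6: P(6, 13) = 325. ✓
s = 9: P(9, 10) = 325. ✓
s = 10: P(10, 9) = 297 and P(10, 10) = 370; 325 is not s-gonal.
s = 11: P(11, 8) = 260 and P(11, 9) = 333; 325 is not s-gonal.
Hits: s ∈ {6, 9} → 2.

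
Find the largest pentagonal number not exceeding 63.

Solve n(3n−1)/2 ≤ 63 for integer n.
n = 6 gives 51 ≤ 63, while n = 7 gives 70 > 63; so the answer is 51.

51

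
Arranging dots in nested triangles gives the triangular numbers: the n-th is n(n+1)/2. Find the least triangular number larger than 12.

15

Solve n(n+1)/2 > 12 for integer n.
The largest n with value ≤ 12 is 4 (since 10 ≤ 12 < 15), so the first above is n = 5, value 15.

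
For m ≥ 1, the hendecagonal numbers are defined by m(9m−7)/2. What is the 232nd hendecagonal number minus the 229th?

6213

232·(9·232 − 7)/2 = 241396 and 229·(9·229 − 7)/2 = 235183.
Difference: 241396 − 235183 = 6213.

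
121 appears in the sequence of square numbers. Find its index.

11

We need n² = 121, so n = √121 = 11.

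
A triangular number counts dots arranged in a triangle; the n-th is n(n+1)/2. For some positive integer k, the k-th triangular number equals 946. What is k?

Set n(n+1)/2 = 946, giving n² + n − 1892 = 0.
The discriminant is 1 + 8·946 = 7569, and √7569 = 87.
So n = (-1 + 87) / 2 = 86/2 = 43.

43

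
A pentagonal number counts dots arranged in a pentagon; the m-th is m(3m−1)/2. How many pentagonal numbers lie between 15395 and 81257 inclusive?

The n-th pentagonal number is n(3n−1)/2.
Smallest index with value ≥ 15395: n = 102 (giving 15555).
Largest index with value ≤ 81257: n = 232 (giving 80620).
Indices 102 through 232: 131 terms.

131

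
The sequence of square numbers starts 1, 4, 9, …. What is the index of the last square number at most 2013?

Solve n² ≤ 2013 for integer n.
n = 44 gives 1936 ≤ 2013, while n = 45 gives 2025 > 2013; so the answer is index 44.

44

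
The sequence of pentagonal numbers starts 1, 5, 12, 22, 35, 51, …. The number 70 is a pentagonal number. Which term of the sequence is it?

7

Set n(3n−1)/2 = 70, giving 3n² − n − 140 = 0.
The discriminant is 1 + 24·70 = 1681, and √1681 = 41.
So n = (1 + 41) / 6 = 42/6 = 7.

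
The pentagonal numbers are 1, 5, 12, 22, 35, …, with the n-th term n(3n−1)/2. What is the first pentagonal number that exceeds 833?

Solve n(3n−1)/2 > 833 for integer n.
The largest n with value ≤ 833 is 23 (since 782 ≤ 833 < 852), so the first above is n = 24, value 852.

852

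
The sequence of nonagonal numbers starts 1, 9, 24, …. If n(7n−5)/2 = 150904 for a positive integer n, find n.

Set n(7n−5)/2 = 150904, giving 7n² − 5n − 301808 = 0.
So n = (5 + 2907) / 14 = 2912/14 = 208.
Check: 208·(7·208 − 5)/2 = 150904. ✓

208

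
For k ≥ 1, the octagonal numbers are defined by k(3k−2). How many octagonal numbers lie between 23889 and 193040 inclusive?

The n-th octagonal number is n(3n−2).
Smallest index with value ≥ 23889: n = 90 (giving 24120).
Largest index with value ≤ 193040: n = 254 (giving 193040).
Indices 90 through 254: 165 terms.

165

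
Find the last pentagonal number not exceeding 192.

Solve n(3n−1)/2 ≤ 192 for integer n.
n = 11 gives 176 ≤ 192, while n = 12 gives 210 > 192; so the answer is 176.

176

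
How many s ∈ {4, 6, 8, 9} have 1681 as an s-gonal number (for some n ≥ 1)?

1

s = 4: P(4, 41) = 1681. ✓
s = 6: P(6, 29) = 1653 and P(6, 30) = 1770; 1681 is not s-gonal.
s = 8: P(8, 24) = 1680 and P(8, 25) = 1825; 1681 is not s-gonal.
s = 9: P(9, 22) = 1639 and P(9, 23) = 1794; 1681 is not s-gonal.
Hits: s ∈ {4} → 1.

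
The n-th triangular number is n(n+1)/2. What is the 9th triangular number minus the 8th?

9

Consecutive triangular numbers differ by n: T_{9} − T_{8} = 9.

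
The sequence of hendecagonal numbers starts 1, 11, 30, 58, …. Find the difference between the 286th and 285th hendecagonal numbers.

2566

Consecutive hendecagonal numbers differ by 9n − 8: here 9·286 − 8 = 2566.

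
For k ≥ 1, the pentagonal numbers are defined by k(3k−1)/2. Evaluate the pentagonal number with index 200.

200·(3·200 − 1)/2 = 200·599/2 = 59900.

59900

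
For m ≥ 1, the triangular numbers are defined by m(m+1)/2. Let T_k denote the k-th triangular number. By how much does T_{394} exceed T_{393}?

394

Consecutive triangular numbers differ by n: T_{394} − T_{393} = 394.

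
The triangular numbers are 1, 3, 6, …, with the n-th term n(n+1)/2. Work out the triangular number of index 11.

66

11·12/2 = 132/2 = 66.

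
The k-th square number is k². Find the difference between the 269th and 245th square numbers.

12336

269² = 72361 and 245² = 60025.
Difference: 72361 − 60025 = 12336.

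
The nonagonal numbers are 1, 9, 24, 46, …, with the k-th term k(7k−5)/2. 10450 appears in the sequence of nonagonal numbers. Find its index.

Set n(7n−5)/2 = 10450, giving 7n² − 5n − 20900 = 0.
The discriminant is 25 + 56·10450 = 585225, and √585225 = 765.
So n = (5 + 765) / 14 = 770/14 = 55.

55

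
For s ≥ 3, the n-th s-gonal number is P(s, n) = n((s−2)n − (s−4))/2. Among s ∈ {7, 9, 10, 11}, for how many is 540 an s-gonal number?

s = 7: P(7, 15) = 540. ✓
s = 9: P(9, 12) = 474 and P(9, 13) = 559; 540 is not s-gonal.
s = 10: P(10, 12) = 540. ✓
s = 11: P(11, 11) = 506 and P(11, 12) = 606; 540 is not s-gonal.
Hits: s ∈ {7, 10} → 2.

2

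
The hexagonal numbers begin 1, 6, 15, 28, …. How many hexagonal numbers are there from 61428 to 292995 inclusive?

The n-th hexagonal number is n(2n−1).
Smallest index with value ≥ 61428: n = 176 (giving 61776).
Largest index with value ≤ 292995: n = 383 (giving 292995).
Indices 176 through 383: 208 terms.

208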